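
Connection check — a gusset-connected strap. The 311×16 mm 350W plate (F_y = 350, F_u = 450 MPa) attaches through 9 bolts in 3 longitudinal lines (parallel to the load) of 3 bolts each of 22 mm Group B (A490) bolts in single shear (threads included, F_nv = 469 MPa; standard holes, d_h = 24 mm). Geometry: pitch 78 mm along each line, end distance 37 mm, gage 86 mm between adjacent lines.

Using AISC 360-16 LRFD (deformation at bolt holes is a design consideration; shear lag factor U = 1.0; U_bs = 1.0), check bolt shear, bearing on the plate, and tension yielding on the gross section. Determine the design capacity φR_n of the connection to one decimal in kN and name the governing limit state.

Bolt shear: A_b = π(22)²/4 = 380.13 mm². φR_n = 0.75 × 469 × 380.13 × 9 × 1 = 1203.4 kN.
Bearing (16 mm plate, F_u = 450 MPa): end bolts L_c = 37 − 24/2 = 25, R_n = min(1.2×25×16×450, 2.4×22×16×450) = 216 kN/bolt; interior L_c = 78 − 24 = 54, R_n = 380.16 kN/bolt. φR_n = 0.75 × (3×216 + 6×380.16) = 2196.7 kN.
Tension yield (gross): A_g = 311×16 = 4976 mm². φR_n = 0.90 × 350 × 4976 = 1567.4 kN.
Governing: min(1203.4, 2196.7, 1567.4) = 1203.4 kN → bolt shear.

1203.4 kN (bolt shear governs)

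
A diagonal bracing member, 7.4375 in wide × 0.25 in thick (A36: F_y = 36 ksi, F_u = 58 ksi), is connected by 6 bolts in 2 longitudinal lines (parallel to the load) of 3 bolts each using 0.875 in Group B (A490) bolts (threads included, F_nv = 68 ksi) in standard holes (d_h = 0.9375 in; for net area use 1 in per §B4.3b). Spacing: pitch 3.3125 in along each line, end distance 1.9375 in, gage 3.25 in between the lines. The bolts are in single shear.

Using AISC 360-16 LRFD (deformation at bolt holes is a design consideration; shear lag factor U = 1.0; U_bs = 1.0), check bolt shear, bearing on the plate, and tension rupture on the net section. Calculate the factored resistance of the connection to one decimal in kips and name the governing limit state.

Bolt shear: A_b = π(0.875)²/4 = 0.60132 in². φR_n = 0.75 × 68 × 0.60132 × 6 × 1 = 184.0 kips.
Bearing (0.25 in plate, F_u = 58 ksi): end bolts L_c = 1.9375 − 0.9375/2 = 1.46875, R_n = min(1.2×1.46875×0.25×58, 2.4×0.875×0.25×58) = 25.556 kips/bolt; interior L_c = 3.3125 − 0.9375 = 2.375, R_n = 30.45 kips/bolt. φR_n = 0.75 × (2×25.556 + 4×30.45) = 129.7 kips.
Tension rupture (net): A_n = (7.4375 − 2×1)×0.25 = 1.3594 in² (U = 1.0, A_e = A_n). φR_n = 0.75 × 58 × 1.3594 = 59.1 kips.
Governing: min(184.0, 129.7, 59.1) = 59.1 kips → net-section rupture.

59.1 kips (net-section rupture governs)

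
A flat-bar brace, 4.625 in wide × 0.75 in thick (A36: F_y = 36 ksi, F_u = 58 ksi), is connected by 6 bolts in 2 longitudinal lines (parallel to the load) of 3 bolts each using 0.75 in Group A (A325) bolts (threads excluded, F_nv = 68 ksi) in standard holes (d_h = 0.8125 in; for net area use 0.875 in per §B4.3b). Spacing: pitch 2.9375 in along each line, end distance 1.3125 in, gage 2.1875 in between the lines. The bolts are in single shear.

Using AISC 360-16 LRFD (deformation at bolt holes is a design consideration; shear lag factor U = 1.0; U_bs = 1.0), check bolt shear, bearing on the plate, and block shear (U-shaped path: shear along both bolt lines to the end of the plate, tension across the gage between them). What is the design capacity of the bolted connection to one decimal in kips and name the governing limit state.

135.2 kips (bolt shear governs)

Bolt shear: A_b = π(0.75)²/4 = 0.44179 in². φR_n = 0.75 × 68 × 0.44179 × 6 × 1 = 135.2 kips.
Bearing (0.75 in plate, F_u = 58 ksi): end bolts L_c = 1.3125 − 0.8125/2 = 0.90625, R_n = min(1.2×0.90625×0.75×58, 2.4×0.75×0.75×58) = 47.306 kips/bolt; interior L_c = 2.9375 − 0.8125 = 2.125, R_n = 78.3 kips/bolt. φR_n = 0.75 × (2×47.306 + 4×78.3) = 305.9 kips.
Block shear: shear path 2×[1.3125+2×2.9375] = 2×7.1875 in, A_gv = 10.781, A_nv = 2×(7.1875 − 2.5×0.875)×0.75 = 7.5 in²; tension across gage: (2.1875 − 1×0.875)×0.75 = 0.98438 in². R_n = min(0.6×58×7.5, 0.6×36×10.781) + 1.0×58×0.98438 = min(261, 232.87) + 57.094 = 289.96 kips. φR_n = 0.75 × 289.96 = 217.5 kips.
Governing: min(135.2, 305.9, 217.5) = 135.2 kips → bolt shear.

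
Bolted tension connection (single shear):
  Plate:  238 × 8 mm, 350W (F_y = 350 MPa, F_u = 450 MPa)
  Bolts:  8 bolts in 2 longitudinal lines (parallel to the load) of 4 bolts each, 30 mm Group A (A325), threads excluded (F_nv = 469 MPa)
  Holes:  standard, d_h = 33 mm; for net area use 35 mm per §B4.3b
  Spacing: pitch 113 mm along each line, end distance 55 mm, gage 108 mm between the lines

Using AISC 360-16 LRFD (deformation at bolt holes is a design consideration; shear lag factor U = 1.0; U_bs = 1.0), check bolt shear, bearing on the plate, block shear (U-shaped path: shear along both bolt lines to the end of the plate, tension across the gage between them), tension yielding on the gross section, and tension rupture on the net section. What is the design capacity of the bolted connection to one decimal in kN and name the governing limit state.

453.6 kN (net-section rupture governs)

Bolt shear: A_b = π(30)²/4 = 706.86 mm². φR_n = 0.75 × 469 × 706.86 × 8 × 1 = 1989.1 kN.
Bearing (8 mm plate, F_u = 450 MPa): end bolts L_c = 55 − 33/2 = 38.5, R_n = min(1.2×38.5×8×450, 2.4×30×8×450) = 166.32 kN/bolt; interior L_c = 113 − 33 = 80, R_n = 259.2 kN/bolt. φR_n = 0.75 × (2×166.32 + 6×259.2) = 1415.9 kN.
Block shear: shear path 2×[55+3×113] = 2×394 mm, A_gv = 6304, A_nv = 2×(394 − 3.5×35)×8 = 4344 mm²; tension across gage: (108 − 1×35)×8 = 584 mm². R_n = min(0.6×450×4344, 0.6×350×6304) + 1.0×450×584 = min(1172.9, 1323.8) + 262.8 = 1435.7 kN. φR_n = 0.75 × 1435.7 = 1076.8 kN.
Tension yield (gross): A_g = 238×8 = 1904 mm². φR_n = 0.90 × 350 × 1904 = 599.8 kN.
Tension rupture (net): A_n = (238 − 2×35)×8 = 1344 mm² (U = 1.0, A_e = A_n). φR_n = 0.75 × 450 × 1344 = 453.6 kN.
Governing: min(1989.1, 1415.9, 1076.8, 599.8, 453.6) = 453.6 kN → net-section rupture.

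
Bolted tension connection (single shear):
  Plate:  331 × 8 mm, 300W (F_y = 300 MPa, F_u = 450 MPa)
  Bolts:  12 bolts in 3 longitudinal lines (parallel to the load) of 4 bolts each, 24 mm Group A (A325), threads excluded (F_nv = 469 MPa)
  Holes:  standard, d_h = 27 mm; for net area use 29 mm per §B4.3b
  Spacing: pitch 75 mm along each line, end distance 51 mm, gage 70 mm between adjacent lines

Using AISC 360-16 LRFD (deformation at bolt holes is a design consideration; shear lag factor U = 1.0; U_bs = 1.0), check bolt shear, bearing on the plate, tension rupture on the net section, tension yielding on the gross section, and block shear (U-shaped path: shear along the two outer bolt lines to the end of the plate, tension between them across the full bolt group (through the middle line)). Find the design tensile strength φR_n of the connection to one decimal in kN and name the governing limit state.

Bolt shear: A_b = π(24)²/4 = 452.39 mm². φR_n = 0.75 × 469 × 452.39 × 12 × 1 = 1909.5 kN.
Bearing (8 mm plate, F_u = 450 MPa): end bolts L_c = 51 − 27/2 = 37.5, R_n = min(1.2×37.5×8×450, 2.4×24×8×450) = 162 kN/bolt; interior L_c = 75 − 27 = 48, R_n = 207.36 kN/bolt. φR_n = 0.75 × (3×162 + 9×207.36) = 1764.2 kN.
Tension rupture (net): A_n = (331 − 3×29)×8 = 1952 mm² (U = 1.0, A_e = A_n). φR_n = 0.75 × 450 × 1952 = 658.8 kN.
Tension yield (gross): A_g = 331×8 = 2648 mm². φR_n = 0.90 × 300 × 2648 = 715.0 kN.
Block shear: shear path 2×[51+3×75] = 2×276 mm, A_gv = 4416, A_nv = 2×(276 − 3.5×29)×8 = 2792 mm²; tension across gage: (140 − 2×29)×8 = 656 mm². R_n = min(0.6×450×2792, 0.6×300×4416) + 1.0×450×656 = min(753.84, 794.88) + 295.2 = 1049 kN. φR_n = 0.75 × 1049 = 786.8 kN.
Governing: min(1909.5, 1764.2, 658.8, 715.0, 786.8) = 658.8 kN → net-section rupture.

658.8 kN (net-section rupture governs)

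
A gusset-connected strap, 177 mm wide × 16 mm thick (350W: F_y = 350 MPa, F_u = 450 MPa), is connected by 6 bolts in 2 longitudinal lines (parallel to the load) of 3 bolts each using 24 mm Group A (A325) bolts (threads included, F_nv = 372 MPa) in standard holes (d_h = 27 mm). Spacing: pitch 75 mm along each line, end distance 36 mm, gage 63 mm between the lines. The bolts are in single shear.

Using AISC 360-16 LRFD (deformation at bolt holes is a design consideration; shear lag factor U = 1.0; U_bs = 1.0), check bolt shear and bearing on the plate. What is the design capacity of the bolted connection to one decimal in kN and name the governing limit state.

Bolt shear: A_b = π(24)²/4 = 452.39 mm². φR_n = 0.75 × 372 × 452.39 × 6 × 1 = 757.3 kN.
Bearing (16 mm plate, F_u = 450 MPa): end bolts L_c = 36 − 27/2 = 22.5, R_n = min(1.2×22.5×16×450, 2.4×24×16×450) = 194.4 kN/bolt; interior L_c = 75 − 27 = 48, R_n = 414.72 kN/bolt. φR_n = 0.75 × (2×194.4 + 4×414.72) = 1535.8 kN.
Governing: min(757.3, 1535.8) = 757.3 kN → bolt shear.

757.3 kN (bolt shear governs)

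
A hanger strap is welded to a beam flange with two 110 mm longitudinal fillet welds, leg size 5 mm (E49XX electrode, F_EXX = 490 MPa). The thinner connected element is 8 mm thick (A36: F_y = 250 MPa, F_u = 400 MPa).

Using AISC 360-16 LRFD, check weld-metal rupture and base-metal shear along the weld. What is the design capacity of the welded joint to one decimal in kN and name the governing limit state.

Weld metal: throat = 0.707×5 = 3.535 mm, L = 2×110 = 220 mm. φR_n = 0.75 × 0.6 × 490 × 3.535 × 220 = 171.5 kN.
Base metal shear (8 mm plate): yield φR_n = 1.0×0.6×250×8×220 = 264.0 kN; rupture φR_n = 0.75×0.6×400×8×220 = 316.8 kN; take 264.0 kN (yield).
Governing: min(171.5, 264.0) = 171.5 kN → weld metal.

171.5 kN (weld metal governs)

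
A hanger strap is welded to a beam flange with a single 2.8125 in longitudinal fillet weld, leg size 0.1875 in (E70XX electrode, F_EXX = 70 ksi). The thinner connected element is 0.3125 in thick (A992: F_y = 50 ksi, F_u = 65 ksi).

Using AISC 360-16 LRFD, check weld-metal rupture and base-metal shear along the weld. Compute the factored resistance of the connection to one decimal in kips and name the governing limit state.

11.7 kips (weld metal governs)

Weld metal: throat = 0.707×0.1875 = 0.13256 in, L = 2.8125 in. φR_n = 0.75 × 0.6 × 70 × 0.13256 × 2.8125 = 11.7 kips.
Base metal shear (0.3125 in plate): yield φR_n = 1.0×0.6×50×0.3125×2.8125 = 26.4 kips; rupture φR_n = 0.75×0.6×65×0.3125×2.8125 = 25.7 kips; take 25.7 kips (rupture).
Governing: min(11.7, 25.7) = 11.7 kips → weld metal.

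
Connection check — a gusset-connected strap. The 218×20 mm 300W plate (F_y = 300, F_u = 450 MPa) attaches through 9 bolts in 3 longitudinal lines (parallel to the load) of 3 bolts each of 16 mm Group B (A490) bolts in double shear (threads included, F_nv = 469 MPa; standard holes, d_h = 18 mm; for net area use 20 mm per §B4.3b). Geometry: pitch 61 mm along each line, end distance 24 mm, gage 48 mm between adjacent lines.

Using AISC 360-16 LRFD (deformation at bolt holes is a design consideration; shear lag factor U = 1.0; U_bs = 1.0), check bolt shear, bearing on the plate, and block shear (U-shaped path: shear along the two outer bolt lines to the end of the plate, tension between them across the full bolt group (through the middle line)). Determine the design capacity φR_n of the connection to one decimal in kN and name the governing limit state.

Bolt shear: A_b = π(16)²/4 = 201.06 mm². φR_n = 0.75 × 469 × 201.06 × 9 × 2 = 1273.0 kN.
Bearing (20 mm plate, F_u = 450 MPa): end bolts L_c = 24 − 18/2 = 15, R_n = min(1.2×15×20×450, 2.4×16×20×450) = 162 kN/bolt; interior L_c = 61 − 18 = 43, R_n = 345.6 kN/bolt. φR_n = 0.75 × (3×162 + 6×345.6) = 1919.7 kN.
Block shear: shear path 2×[24+2×61] = 2×146 mm, A_gv = 5840, A_nv = 2×(146 − 2.5×20)×20 = 3840 mm²; tension across gage: (96 − 2×20)×20 = 1120 mm². R_n = min(0.6×450×3840, 0.6×300×5840) + 1.0×450×1120 = min(1036.8, 1051.2) + 504 = 1540.8 kN. φR_n = 0.75 × 1540.8 = 1155.6 kN.
Governing: min(1273.0, 1919.7, 1155.6) = 1155.6 kN → block shear.

1155.6 kN (block shear governs)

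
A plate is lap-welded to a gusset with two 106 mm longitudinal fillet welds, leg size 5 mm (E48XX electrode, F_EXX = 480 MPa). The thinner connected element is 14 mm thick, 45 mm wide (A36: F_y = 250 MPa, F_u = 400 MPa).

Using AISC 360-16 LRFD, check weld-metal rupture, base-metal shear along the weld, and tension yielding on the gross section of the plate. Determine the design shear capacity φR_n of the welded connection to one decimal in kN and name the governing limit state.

Weld metal: throat = 0.707×5 = 3.535 mm, L = 2×106 = 212 mm. φR_n = 0.75 × 0.6 × 480 × 3.535 × 212 = 161.9 kN.
Base metal shear (14 mm plate): yield φR_n = 1.0×0.6×250×14×212 = 445.2 kN; rupture φR_n = 0.75×0.6×400×14×212 = 534.2 kN; take 445.2 kN (yield).
Tension yield (gross): A_g = 45×14 = 630 mm². φR_n = 0.90 × 250 × 630 = 141.8 kN.
Governing: min(161.9, 445.2, 141.8) = 141.8 kN → gross-section yield.

141.8 kN (gross-section yield governs)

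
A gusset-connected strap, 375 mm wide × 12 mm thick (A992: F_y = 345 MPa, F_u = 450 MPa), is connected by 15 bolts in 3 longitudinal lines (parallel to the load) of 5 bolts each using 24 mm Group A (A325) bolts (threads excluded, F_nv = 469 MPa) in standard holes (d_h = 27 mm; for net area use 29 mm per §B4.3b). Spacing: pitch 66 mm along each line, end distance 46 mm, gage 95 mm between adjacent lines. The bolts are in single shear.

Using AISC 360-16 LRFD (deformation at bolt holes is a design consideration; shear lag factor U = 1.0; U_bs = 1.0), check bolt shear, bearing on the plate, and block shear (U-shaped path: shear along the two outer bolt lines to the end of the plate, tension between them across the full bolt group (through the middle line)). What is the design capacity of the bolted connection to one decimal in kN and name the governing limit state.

1407.0 kN (block shear governs)

Bolt shear: A_b = π(24)²/4 = 452.39 mm². φR_n = 0.75 × 469 × 452.39 × 15 × 1 = 2386.9 kN.
Bearing (12 mm plate, F_u = 450 MPa): end bolts L_c = 46 − 27/2 = 32.5, R_n = min(1.2×32.5×12×450, 2.4×24×12×450) = 210.6 kN/bolt; interior L_c = 66 − 27 = 39, R_n = 252.72 kN/bolt. φR_n = 0.75 × (3×210.6 + 12×252.72) = 2748.3 kN.
Block shear: shear path 2×[46+4×66] = 2×310 mm, A_gv = 7440, A_nv = 2×(310 − 4.5×29)×12 = 4308 mm²; tension across gage: (190 − 2×29)×12 = 1584 mm². R_n = min(0.6×450×4308, 0.6×345×7440) + 1.0×450×1584 = min(1163.2, 1540.1) + 712.8 = 1876 kN. φR_n = 0.75 × 1876 = 1407.0 kN.
Governing: min(2386.9, 2748.3, 1407.0) = 1407.0 kN → block shear.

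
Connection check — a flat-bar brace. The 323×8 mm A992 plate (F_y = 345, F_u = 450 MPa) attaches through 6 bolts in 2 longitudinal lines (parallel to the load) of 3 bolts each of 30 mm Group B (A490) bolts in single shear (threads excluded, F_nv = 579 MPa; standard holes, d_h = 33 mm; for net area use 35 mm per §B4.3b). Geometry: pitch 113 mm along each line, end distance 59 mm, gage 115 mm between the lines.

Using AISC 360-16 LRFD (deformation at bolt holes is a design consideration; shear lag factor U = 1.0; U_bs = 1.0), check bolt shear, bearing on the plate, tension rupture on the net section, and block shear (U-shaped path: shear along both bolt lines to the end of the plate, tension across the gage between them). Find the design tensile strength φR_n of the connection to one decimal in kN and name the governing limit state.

Bolt shear: A_b = π(30)²/4 = 706.86 mm². φR_n = 0.75 × 579 × 706.86 × 6 × 1 = 1841.7 kN.
Bearing (8 mm plate, F_u = 450 MPa): end bolts L_c = 59 − 33/2 = 42.5, R_n = min(1.2×42.5×8×450, 2.4×30×8×450) = 183.6 kN/bolt; interior L_c = 113 − 33 = 80, R_n = 259.2 kN/bolt. φR_n = 0.75 × (2×183.6 + 4×259.2) = 1053.0 kN.
Tension rupture (net): A_n = (323 − 2×35)×8 = 2024 mm² (U = 1.0, A_e = A_n). φR_n = 0.75 × 450 × 2024 = 683.1 kN.
Block shear: shear path 2×[59+2×113] = 2×285 mm, A_gv = 4560, A_nv = 2×(285 − 2.5×35)×8 = 3160 mm²; tension across gage: (115 − 1×35)×8 = 640 mm². R_n = min(0.6×450×3160, 0.6×345×4560) + 1.0×450×640 = min(853.2, 943.92) + 288 = 1141.2 kN. φR_n = 0.75 × 1141.2 = 855.9 kN.
Governing: min(1841.7, 1053.0, 683.1, 855.9) = 683.1 kN → net-section rupture.

683.1 kN (net-section rupture governs)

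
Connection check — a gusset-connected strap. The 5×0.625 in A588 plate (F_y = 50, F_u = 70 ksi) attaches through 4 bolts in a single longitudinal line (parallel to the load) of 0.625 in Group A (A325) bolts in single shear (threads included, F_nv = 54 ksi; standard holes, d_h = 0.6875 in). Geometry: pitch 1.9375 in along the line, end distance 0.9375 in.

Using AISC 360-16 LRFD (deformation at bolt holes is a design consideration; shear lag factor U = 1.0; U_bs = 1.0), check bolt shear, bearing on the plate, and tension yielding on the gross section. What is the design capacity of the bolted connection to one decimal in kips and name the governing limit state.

Bolt shear: A_b = π(0.625)²/4 = 0.3068 in². φR_n = 0.75 × 54 × 0.3068 × 4 × 1 = 49.7 kips.
Bearing (0.625 in plate, F_u = 70 ksi): end bolts L_c = 0.9375 − 0.6875/2 = 0.59375, R_n = min(1.2×0.59375×0.625×70, 2.4×0.625×0.625×70) = 31.172 kips/bolt; interior L_c = 1.9375 − 0.6875 = 1.25, R_n = 65.625 kips/bolt. φR_n = 0.75 × (1×31.172 + 3×65.625) = 171.0 kips.
Tension yield (gross): A_g = 5×0.625 = 3.125 in². φR_n = 0.90 × 50 × 3.125 = 140.6 kips.
Governing: min(49.7, 171.0, 140.6) = 49.7 kips → bolt shear.

49.7 kips (bolt shear governs)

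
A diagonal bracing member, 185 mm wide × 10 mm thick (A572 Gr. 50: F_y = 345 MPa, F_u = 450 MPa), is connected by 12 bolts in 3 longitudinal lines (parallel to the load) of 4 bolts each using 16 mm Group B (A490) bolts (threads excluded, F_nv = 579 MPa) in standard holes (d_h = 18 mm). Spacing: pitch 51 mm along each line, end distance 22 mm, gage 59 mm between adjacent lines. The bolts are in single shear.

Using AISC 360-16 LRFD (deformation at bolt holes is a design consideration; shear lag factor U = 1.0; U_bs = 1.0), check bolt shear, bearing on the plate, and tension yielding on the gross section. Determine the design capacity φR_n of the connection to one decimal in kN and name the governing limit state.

574.4 kN (gross-section yield governs)

Bolt shear: A_b = π(16)²/4 = 201.06 mm². φR_n = 0.75 × 579 × 201.06 × 12 × 1 = 1047.7 kN.
Bearing (10 mm plate, F_u = 450 MPa): end bolts L_c = 22 − 18/2 = 13, R_n = min(1.2×13×10×450, 2.4×16×10×450) = 70.2 kN/bolt; interior L_c = 51 − 18 = 33, R_n = 172.8 kN/bolt. φR_n = 0.75 × (3×70.2 + 9×172.8) = 1324.4 kN.
Tension yield (gross): A_g = 185×10 = 1850 mm². φR_n = 0.90 × 345 × 1850 = 574.4 kN.
Governing: min(1047.7, 1324.4, 574.4) = 574.4 kN → gross-section yield.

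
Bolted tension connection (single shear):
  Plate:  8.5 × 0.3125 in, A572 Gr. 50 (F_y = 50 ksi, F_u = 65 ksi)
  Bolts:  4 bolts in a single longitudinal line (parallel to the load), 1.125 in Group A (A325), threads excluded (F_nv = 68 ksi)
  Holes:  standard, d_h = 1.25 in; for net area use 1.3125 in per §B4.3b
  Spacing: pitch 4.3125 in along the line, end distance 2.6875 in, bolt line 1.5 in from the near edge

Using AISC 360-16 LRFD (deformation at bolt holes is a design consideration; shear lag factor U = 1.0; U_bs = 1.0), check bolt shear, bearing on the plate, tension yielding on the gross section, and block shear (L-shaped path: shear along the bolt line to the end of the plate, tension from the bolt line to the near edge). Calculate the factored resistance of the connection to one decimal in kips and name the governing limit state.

113.7 kips (block shear governs)

Bolt shear: A_b = π(1.125)²/4 = 0.99402 in². φR_n = 0.75 × 68 × 0.99402 × 4 × 1 = 202.8 kips.
Bearing (0.3125 in plate, F_u = 65 ksi): end bolts L_c = 2.6875 − 1.25/2 = 2.0625, R_n = min(1.2×2.0625×0.3125×65, 2.4×1.125×0.3125×65) = 50.273 kips/bolt; interior L_c = 4.3125 − 1.25 = 3.0625, R_n = 54.844 kips/bolt. φR_n = 0.75 × (1×50.273 + 3×54.844) = 161.1 kips.
Tension yield (gross): A_g = 8.5×0.3125 = 2.6563 in². φR_n = 0.90 × 50 × 2.6563 = 119.5 kips.
Block shear: shear path 1×[2.6875+3×4.3125] = 1×15.625 in, A_gv = 4.8828, A_nv = 1×(15.625 − 3.5×1.3125)×0.3125 = 3.4473 in²; tension to near edge: (1.5 − 0.5×1.3125)×0.3125 = 0.26367 in². R_n = min(0.6×65×3.4473, 0.6×50×4.8828) + 1.0×65×0.26367 = min(134.44, 146.48) + 17.139 = 151.58 kips. φR_n = 0.75 × 151.58 = 113.7 kips.
Governing: min(202.8, 161.1, 119.5, 113.7) = 113.7 kips → block shear.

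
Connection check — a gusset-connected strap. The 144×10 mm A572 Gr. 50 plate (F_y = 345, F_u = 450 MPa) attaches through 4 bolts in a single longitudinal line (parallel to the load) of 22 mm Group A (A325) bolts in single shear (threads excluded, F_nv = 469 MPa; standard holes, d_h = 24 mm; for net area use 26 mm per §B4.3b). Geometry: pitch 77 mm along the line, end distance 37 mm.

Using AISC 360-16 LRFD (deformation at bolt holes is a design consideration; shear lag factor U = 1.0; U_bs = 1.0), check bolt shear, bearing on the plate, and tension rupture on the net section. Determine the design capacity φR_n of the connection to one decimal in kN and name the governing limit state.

Bolt shear: A_b = π(22)²/4 = 380.13 mm². φR_n = 0.75 × 469 × 380.13 × 4 × 1 = 534.8 kN.
Bearing (10 mm plate, F_u = 450 MPa): end bolts L_c = 37 − 24/2 = 25, R_n = min(1.2×25×10×450, 2.4×22×10×450) = 135 kN/bolt; interior L_c = 77 − 24 = 53, R_n = 237.6 kN/bolt. φR_n = 0.75 × (1×135 + 3×237.6) = 635.9 kN.
Tension rupture (net): A_n = (144 − 1×26)×10 = 1180 mm² (U = 1.0, A_e = A_n). φR_n = 0.75 × 450 × 1180 = 398.3 kN.
Governing: min(534.8, 635.9, 398.3) = 398.3 kN → net-section rupture.

398.3 kN (net-section rupture governs)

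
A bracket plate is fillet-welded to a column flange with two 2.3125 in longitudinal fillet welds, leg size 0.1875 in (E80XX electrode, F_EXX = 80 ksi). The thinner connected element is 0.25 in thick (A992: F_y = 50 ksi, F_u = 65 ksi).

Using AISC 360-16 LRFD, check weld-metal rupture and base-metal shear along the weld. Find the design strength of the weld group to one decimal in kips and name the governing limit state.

Weld metal: throat = 0.707×0.1875 = 0.13256 in, L = 2×2.3125 = 4.625 in. φR_n = 0.75 × 0.6 × 80 × 0.13256 × 4.625 = 22.1 kips.
Base metal shear (0.25 in plate): yield φR_n = 1.0×0.6×50×0.25×4.625 = 34.7 kips; rupture φR_n = 0.75×0.6×65×0.25×4.625 = 33.8 kips; take 33.8 kips (rupture).
Governing: min(22.1, 33.8) = 22.1 kips → weld metal.

22.1 kips (weld metal governs)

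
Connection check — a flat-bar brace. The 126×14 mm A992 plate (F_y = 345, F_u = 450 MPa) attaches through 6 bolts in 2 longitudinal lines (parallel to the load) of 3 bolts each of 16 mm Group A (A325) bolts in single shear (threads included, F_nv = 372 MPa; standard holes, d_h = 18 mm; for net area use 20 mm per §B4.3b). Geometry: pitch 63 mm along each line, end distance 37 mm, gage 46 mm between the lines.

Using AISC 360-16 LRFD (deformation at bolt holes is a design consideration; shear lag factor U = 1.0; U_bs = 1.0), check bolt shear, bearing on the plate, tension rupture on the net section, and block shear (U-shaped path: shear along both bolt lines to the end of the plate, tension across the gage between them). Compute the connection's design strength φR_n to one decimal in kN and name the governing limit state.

336.6 kN (bolt shear governs)

Bolt shear: A_b = π(16)²/4 = 201.06 mm². φR_n = 0.75 × 372 × 201.06 × 6 × 1 = 336.6 kN.
Bearing (14 mm plate, F_u = 450 MPa): end bolts L_c = 37 − 18/2 = 28, R_n = min(1.2×28×14×450, 2.4×16×14×450) = 211.68 kN/bolt; interior L_c = 63 − 18 = 45, R_n = 241.92 kN/bolt. φR_n = 0.75 × (2×211.68 + 4×241.92) = 1043.3 kN.
Tension rupture (net): A_n = (126 − 2×20)×14 = 1204 mm² (U = 1.0, A_e = A_n). φR_n = 0.75 × 450 × 1204 = 406.4 kN.
Block shear: shear path 2×[37+2×63] = 2×163 mm, A_gv = 4564, A_nv = 2×(163 − 2.5×20)×14 = 3164 mm²; tension across gage: (46 − 1×20)×14 = 364 mm². R_n = min(0.6×450×3164, 0.6×345×4564) + 1.0×450×364 = min(854.28, 944.75) + 163.8 = 1018.1 kN. φR_n = 0.75 × 1018.1 = 763.6 kN.
Governing: min(336.6, 1043.3, 406.4, 763.6) = 336.6 kN → bolt shear.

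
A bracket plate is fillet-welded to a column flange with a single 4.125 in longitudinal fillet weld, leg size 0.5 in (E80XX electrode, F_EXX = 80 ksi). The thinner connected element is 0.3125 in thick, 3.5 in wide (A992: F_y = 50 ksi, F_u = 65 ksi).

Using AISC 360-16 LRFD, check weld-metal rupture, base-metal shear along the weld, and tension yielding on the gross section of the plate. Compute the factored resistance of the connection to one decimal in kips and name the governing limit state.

37.7 kips (base-metal shear governs)

Weld metal: throat = 0.707×0.5 = 0.3535 in, L = 4.125 in. φR_n = 0.75 × 0.6 × 80 × 0.3535 × 4.125 = 52.5 kips.
Base metal shear (0.3125 in plate): yield φR_n = 1.0×0.6×50×0.3125×4.125 = 38.7 kips; rupture φR_n = 0.75×0.6×65×0.3125×4.125 = 37.7 kips; take 37.7 kips (rupture).
Tension yield (gross): A_g = 3.5×0.3125 = 1.0938 in². φR_n = 0.90 × 50 × 1.0938 = 49.2 kips.
Governing: min(52.5, 37.7, 49.2) = 37.7 kips → base-metal shear.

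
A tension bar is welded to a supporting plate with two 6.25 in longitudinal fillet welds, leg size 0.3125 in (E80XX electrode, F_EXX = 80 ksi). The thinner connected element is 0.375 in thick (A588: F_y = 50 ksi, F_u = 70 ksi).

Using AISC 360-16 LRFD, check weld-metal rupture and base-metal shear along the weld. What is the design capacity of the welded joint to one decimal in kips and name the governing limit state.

Weld metal: throat = 0.707×0.3125 = 0.22094 in, L = 2×6.25 = 12.5 in. φR_n = 0.75 × 0.6 × 80 × 0.22094 × 12.5 = 99.4 kips.
Base metal shear (0.375 in plate): yield φR_n = 1.0×0.6×50×0.375×12.5 = 140.6 kips; rupture φR_n = 0.75×0.6×70×0.375×12.5 = 147.7 kips; take 140.6 kips (yield).
Governing: min(99.4, 140.6) = 99.4 kips → weld metal.

99.4 kips (weld metal governs)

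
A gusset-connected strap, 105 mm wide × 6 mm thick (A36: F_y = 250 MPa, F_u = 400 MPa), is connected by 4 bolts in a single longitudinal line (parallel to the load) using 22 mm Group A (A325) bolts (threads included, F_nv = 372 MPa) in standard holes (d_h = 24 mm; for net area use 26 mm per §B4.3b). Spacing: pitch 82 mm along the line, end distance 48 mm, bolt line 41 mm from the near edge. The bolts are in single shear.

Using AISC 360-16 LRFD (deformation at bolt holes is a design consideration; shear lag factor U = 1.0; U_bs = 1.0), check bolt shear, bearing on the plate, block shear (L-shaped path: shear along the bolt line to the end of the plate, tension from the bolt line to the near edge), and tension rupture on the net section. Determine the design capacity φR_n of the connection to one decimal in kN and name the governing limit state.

Bolt shear: A_b = π(22)²/4 = 380.13 mm². φR_n = 0.75 × 372 × 380.13 × 4 × 1 = 424.2 kN.
Bearing (6 mm plate, F_u = 400 MPa): end bolts L_c = 48 − 24/2 = 36, R_n = min(1.2×36×6×400, 2.4×22×6×400) = 103.68 kN/bolt; interior L_c = 82 − 24 = 58, R_n = 126.72 kN/bolt. φR_n = 0.75 × (1×103.68 + 3×126.72) = 362.9 kN.
Block shear: shear path 1×[48+3×82] = 1×294 mm, A_gv = 1764, A_nv = 1×(294 − 3.5×26)×6 = 1218 mm²; tension to near edge: (41 − 0.5×26)×6 = 168 mm². R_n = min(0.6×400×1218, 0.6×250×1764) + 1.0×400×168 = min(292.32, 264.6) + 67.2 = 331.8 kN. φR_n = 0.75 × 331.8 = 248.9 kN.
Tension rupture (net): A_n = (105 − 1×26)×6 = 474 mm² (U = 1.0, A_e = A_n). φR_n = 0.75 × 400 × 474 = 142.2 kN.
Governing: min(424.2, 362.9, 248.9, 142.2) = 142.2 kN → net-section rupture.

142.2 kN (net-section rupture governs)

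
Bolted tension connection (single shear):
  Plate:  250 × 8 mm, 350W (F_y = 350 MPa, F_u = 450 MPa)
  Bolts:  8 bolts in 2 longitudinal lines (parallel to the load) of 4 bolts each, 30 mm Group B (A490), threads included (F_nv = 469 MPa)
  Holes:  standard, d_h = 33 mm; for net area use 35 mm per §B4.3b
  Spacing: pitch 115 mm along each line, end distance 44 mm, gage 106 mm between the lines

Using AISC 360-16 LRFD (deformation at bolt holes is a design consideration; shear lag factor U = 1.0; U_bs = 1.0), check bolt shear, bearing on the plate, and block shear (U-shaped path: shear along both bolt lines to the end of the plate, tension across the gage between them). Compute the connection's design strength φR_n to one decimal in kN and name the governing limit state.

1055.2 kN (block shear governs)

Bolt shear: A_b = π(30)²/4 = 706.86 mm². φR_n = 0.75 × 469 × 706.86 × 8 × 1 = 1989.1 kN.
Bearing (8 mm plate, F_u = 450 MPa): end bolts L_c = 44 − 33/2 = 27.5, R_n = min(1.2×27.5×8×450, 2.4×30×8×450) = 118.8 kN/bolt; interior L_c = 115 − 33 = 82, R_n = 259.2 kN/bolt. φR_n = 0.75 × (2×118.8 + 6×259.2) = 1344.6 kN.
Block shear: shear path 2×[44+3×115] = 2×389 mm, A_gv = 6224, A_nv = 2×(389 − 3.5×35)×8 = 4264 mm²; tension across gage: (106 − 1×35)×8 = 568 mm². R_n = min(0.6×450×4264, 0.6×350×6224) + 1.0×450×568 = min(1151.3, 1307) + 255.6 = 1406.9 kN. φR_n = 0.75 × 1406.9 = 1055.2 kN.
Governing: min(1989.1, 1344.6, 1055.2) = 1055.2 kN → block shear.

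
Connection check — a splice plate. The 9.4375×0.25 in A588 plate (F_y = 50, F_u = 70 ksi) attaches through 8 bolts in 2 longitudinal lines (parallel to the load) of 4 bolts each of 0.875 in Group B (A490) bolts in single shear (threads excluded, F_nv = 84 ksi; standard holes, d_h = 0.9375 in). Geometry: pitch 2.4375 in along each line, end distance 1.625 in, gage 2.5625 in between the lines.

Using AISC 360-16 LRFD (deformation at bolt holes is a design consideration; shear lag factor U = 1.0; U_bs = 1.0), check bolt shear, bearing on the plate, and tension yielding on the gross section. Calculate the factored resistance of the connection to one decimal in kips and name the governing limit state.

Bolt shear: A_b = π(0.875)²/4 = 0.60132 in². φR_n = 0.75 × 84 × 0.60132 × 8 × 1 = 303.1 kips.
Bearing (0.25 in plate, F_u = 70 ksi): end bolts L_c = 1.625 − 0.9375/2 = 1.15625, R_n = min(1.2×1.15625×0.25×70, 2.4×0.875×0.25×70) = 24.281 kips/bolt; interior L_c = 2.4375 − 0.9375 = 1.5, R_n = 31.5 kips/bolt. φR_n = 0.75 × (2×24.281 + 6×31.5) = 178.2 kips.
Tension yield (gross): A_g = 9.4375×0.25 = 2.3594 in². φR_n = 0.90 × 50 × 2.3594 = 106.2 kips.
Governing: min(303.1, 178.2, 106.2) = 106.2 kips → gross-section yield.

106.2 kips (gross-section yield governs)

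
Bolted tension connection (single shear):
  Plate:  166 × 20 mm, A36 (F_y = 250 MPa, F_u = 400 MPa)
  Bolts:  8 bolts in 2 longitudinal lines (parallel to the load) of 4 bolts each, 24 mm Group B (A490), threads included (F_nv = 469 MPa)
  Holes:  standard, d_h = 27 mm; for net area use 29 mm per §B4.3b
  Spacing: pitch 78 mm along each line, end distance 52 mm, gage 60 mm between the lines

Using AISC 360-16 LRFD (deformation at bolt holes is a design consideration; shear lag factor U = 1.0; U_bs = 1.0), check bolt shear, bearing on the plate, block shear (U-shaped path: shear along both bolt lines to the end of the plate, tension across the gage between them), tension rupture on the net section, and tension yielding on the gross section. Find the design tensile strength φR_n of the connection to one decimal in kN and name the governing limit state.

Bolt shear: A_b = π(24)²/4 = 452.39 mm². φR_n = 0.75 × 469 × 452.39 × 8 × 1 = 1273.0 kN.
Bearing (20 mm plate, F_u = 400 MPa): end bolts L_c = 52 − 27/2 = 38.5, R_n = min(1.2×38.5×20×400, 2.4×24×20×400) = 369.6 kN/bolt; interior L_c = 78 − 27 = 51, R_n = 460.8 kN/bolt. φR_n = 0.75 × (2×369.6 + 6×460.8) = 2628.0 kN.
Block shear: shear path 2×[52+3×78] = 2×286 mm, A_gv = 11440, A_nv = 2×(286 − 3.5×29)×20 = 7380 mm²; tension across gage: (60 − 1×29)×20 = 620 mm². R_n = min(0.6×400×7380, 0.6×250×11440) + 1.0×400×620 = min(1771.2, 1716) + 248 = 1964 kN. φR_n = 0.75 × 1964 = 1473.0 kN.
Tension rupture (net): A_n = (166 − 2×29)×20 = 2160 mm² (U = 1.0, A_e = A_n). φR_n = 0.75 × 400 × 2160 = 648.0 kN.
Tension yield (gross): A_g = 166×20 = 3320 mm². φR_n = 0.90 × 250 × 3320 = 747.0 kN.
Governing: min(1273.0, 2628.0, 1473.0, 648.0, 747.0) = 648.0 kN → net-section rupture.

648.0 kN (net-section rupture governs)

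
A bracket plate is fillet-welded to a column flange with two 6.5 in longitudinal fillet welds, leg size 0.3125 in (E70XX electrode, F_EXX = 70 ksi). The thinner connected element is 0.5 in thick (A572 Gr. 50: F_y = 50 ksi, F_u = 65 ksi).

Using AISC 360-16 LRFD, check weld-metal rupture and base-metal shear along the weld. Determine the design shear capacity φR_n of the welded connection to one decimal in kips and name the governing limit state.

Weld metal: throat = 0.707×0.3125 = 0.22094 in, L = 2×6.5 = 13 in. φR_n = 0.75 × 0.6 × 70 × 0.22094 × 13 = 90.5 kips.
Base metal shear (0.5 in plate): yield φR_n = 1.0×0.6×50×0.5×13 = 195.0 kips; rupture φR_n = 0.75×0.6×65×0.5×13 = 190.1 kips; take 190.1 kips (rupture).
Governing: min(90.5, 190.1) = 90.5 kips → weld metal.

90.5 kips (weld metal governs)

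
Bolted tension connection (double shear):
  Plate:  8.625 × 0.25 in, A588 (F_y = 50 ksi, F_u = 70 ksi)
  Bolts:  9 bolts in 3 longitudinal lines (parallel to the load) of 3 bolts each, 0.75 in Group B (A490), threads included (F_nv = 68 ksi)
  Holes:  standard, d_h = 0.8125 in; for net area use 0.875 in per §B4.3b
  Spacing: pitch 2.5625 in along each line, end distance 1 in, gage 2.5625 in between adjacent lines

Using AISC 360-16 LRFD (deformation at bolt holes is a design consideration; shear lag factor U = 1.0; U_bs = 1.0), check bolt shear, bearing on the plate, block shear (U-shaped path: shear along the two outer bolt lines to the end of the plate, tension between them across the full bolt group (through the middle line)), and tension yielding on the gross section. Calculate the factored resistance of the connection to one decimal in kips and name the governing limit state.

97.0 kips (gross-section yield governs)

Bolt shear: A_b = π(0.75)²/4 = 0.44179 in². φR_n = 0.75 × 68 × 0.44179 × 9 × 2 = 405.6 kips.
Bearing (0.25 in plate, F_u = 70 ksi): end bolts L_c = 1 − 0.8125/2 = 0.59375, R_n = min(1.2×0.59375×0.25×70, 2.4×0.75×0.25×70) = 12.469 kips/bolt; interior L_c = 2.5625 − 0.8125 = 1.75, R_n = 31.5 kips/bolt. φR_n = 0.75 × (3×12.469 + 6×31.5) = 169.8 kips.
Block shear: shear path 2×[1+2×2.5625] = 2×6.125 in, A_gv = 3.0625, A_nv = 2×(6.125 − 2.5×0.875)×0.25 = 1.9688 in²; tension across gage: (5.125 − 2×0.875)×0.25 = 0.84375 in². R_n = min(0.6×70×1.9688, 0.6×50×3.0625) + 1.0×70×0.84375 = min(82.69, 91.875) + 59.063 = 141.75 kips. φR_n = 0.75 × 141.75 = 106.3 kips.
Tension yield (gross): A_g = 8.625×0.25 = 2.1563 in². φR_n = 0.90 × 50 × 2.1563 = 97.0 kips.
Governing: min(405.6, 169.8, 106.3, 97.0) = 97.0 kips → gross-section yield.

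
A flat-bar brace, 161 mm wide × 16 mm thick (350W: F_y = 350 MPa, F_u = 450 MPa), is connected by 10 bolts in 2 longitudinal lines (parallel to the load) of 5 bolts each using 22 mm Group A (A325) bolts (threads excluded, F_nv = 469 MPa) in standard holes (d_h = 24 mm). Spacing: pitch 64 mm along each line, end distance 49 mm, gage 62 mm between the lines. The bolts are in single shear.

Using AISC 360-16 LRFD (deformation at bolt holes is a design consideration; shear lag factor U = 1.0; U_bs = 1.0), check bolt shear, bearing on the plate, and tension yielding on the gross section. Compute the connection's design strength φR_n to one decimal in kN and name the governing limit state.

Bolt shear: A_b = π(22)²/4 = 380.13 mm². φR_n = 0.75 × 469 × 380.13 × 10 × 1 = 1337.1 kN.
Bearing (16 mm plate, F_u = 450 MPa): end bolts L_c = 49 − 24/2 = 37, R_n = min(1.2×37×16×450, 2.4×22×16×450) = 319.68 kN/bolt; interior L_c = 64 − 24 = 40, R_n = 345.6 kN/bolt. φR_n = 0.75 × (2×319.68 + 8×345.6) = 2553.1 kN.
Tension yield (gross): A_g = 161×16 = 2576 mm². φR_n = 0.90 × 350 × 2576 = 811.4 kN.
Governing: min(1337.1, 2553.1, 811.4) = 811.4 kN → gross-section yield.

811.4 kN (gross-section yield governs)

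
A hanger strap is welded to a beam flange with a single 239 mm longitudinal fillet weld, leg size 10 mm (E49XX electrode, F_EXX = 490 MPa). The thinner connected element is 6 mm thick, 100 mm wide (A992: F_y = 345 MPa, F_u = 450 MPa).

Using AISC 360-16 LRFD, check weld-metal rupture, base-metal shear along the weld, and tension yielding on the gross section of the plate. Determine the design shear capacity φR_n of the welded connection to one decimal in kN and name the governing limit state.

Weld metal: throat = 0.707×10 = 7.07 mm, L = 239 mm. φR_n = 0.75 × 0.6 × 490 × 7.07 × 239 = 372.6 kN.
Base metal shear (6 mm plate): yield φR_n = 1.0×0.6×345×6×239 = 296.8 kN; rupture φR_n = 0.75×0.6×450×6×239 = 290.4 kN; take 290.4 kN (rupture).
Tension yield (gross): A_g = 100×6 = 600 mm². φR_n = 0.90 × 345 × 600 = 186.3 kN.
Governing: min(372.6, 290.4, 186.3) = 186.3 kN → gross-section yield.

186.3 kN (gross-section yield governs)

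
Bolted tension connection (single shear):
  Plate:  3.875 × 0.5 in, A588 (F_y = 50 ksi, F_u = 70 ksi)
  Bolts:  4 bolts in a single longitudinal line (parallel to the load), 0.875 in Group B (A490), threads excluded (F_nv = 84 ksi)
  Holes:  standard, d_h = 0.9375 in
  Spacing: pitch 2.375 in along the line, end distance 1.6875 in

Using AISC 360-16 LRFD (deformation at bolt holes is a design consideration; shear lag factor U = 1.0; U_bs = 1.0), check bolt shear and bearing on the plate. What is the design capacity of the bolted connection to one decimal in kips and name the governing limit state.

151.5 kips (bolt shear governs)

Bolt shear: A_b = π(0.875)²/4 = 0.60132 in². φR_n = 0.75 × 84 × 0.60132 × 4 × 1 = 151.5 kips.
Bearing (0.5 in plate, F_u = 70 ksi): end bolts L_c = 1.6875 − 0.9375/2 = 1.21875, R_n = min(1.2×1.21875×0.5×70, 2.4×0.875×0.5×70) = 51.188 kips/bolt; interior L_c = 2.375 − 0.9375 = 1.4375, R_n = 60.375 kips/bolt. φR_n = 0.75 × (1×51.188 + 3×60.375) = 174.2 kips.
Governing: min(151.5, 174.2) = 151.5 kips → bolt shear.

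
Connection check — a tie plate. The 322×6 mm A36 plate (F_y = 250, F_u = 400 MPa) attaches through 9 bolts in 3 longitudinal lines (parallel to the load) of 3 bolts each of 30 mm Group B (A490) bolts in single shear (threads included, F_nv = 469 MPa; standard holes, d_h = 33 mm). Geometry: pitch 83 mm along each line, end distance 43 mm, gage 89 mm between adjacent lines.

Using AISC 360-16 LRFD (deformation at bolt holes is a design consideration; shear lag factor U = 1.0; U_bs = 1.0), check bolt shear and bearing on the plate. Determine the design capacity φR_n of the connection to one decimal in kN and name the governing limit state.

819.7 kN (bearing governs)

Bolt shear: A_b = π(30)²/4 = 706.86 mm². φR_n = 0.75 × 469 × 706.86 × 9 × 1 = 2237.7 kN.
Bearing (6 mm plate, F_u = 400 MPa): end bolts L_c = 43 − 33/2 = 26.5, R_n = min(1.2×26.5×6×400, 2.4×30×6×400) = 76.32 kN/bolt; interior L_c = 83 − 33 = 50, R_n = 144 kN/bolt. φR_n = 0.75 × (3×76.32 + 6×144) = 819.7 kN.
Governing: min(2237.7, 819.7) = 819.7 kN → bearing.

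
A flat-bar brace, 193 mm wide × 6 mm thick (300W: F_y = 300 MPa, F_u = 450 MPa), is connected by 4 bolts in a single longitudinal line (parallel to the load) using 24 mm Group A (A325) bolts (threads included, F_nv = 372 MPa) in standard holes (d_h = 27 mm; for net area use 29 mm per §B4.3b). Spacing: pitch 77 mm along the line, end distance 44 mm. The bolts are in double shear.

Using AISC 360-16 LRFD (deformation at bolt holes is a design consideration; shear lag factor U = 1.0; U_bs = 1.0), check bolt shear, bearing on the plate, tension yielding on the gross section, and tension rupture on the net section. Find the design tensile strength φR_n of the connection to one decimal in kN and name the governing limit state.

312.7 kN (gross-section yield governs)

Bolt shear: A_b = π(24)²/4 = 452.39 mm². φR_n = 0.75 × 372 × 452.39 × 4 × 2 = 1009.7 kN.
Bearing (6 mm plate, F_u = 450 MPa): end bolts L_c = 44 − 27/2 = 30.5, R_n = min(1.2×30.5×6×450, 2.4×24×6×450) = 98.82 kN/bolt; interior L_c = 77 − 27 = 50, R_n = 155.52 kN/bolt. φR_n = 0.75 × (1×98.82 + 3×155.52) = 424.0 kN.
Tension yield (gross): A_g = 193×6 = 1158 mm². φR_n = 0.90 × 300 × 1158 = 312.7 kN.
Tension rupture (net): A_n = (193 − 1×29)×6 = 984 mm² (U = 1.0, A_e = A_n). φR_n = 0.75 × 450 × 984 = 332.1 kN.
Governing: min(1009.7, 424.0, 312.7, 332.1) = 312.7 kN → gross-section yield.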